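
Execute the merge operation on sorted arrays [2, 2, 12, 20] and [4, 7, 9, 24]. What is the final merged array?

Merging process:

Compare 2 vs 4: take 2 from left. Merged: [2]
Compare 2 vs 4: take 2 from left. Merged: [2, 2]
Compare 12 vs 4: take 4 from right. Merged: [2, 2, 4]
Compare 12 vs 7: take 7 from right. Merged: [2, 2, 4, 7]
Compare 12 vs 9: take 9 from right. Merged: [2, 2, 4, 7, 9]
Compare 12 vs 24: take 12 from left. Merged: [2, 2, 4, 7, 9, 12]
Compare 20 vs 24: take 20 from left. Merged: [2, 2, 4, 7, 9, 12, 20]
Append remaining from right: [24]. Merged: [2, 2, 4, 7, 9, 12, 20, 24]

Final merged array: [2, 2, 4, 7, 9, 12, 20, 24]
Total comparisons: 7

The merged array is [2, 2, 4, 7, 9, 12, 20, 24], requiring 7 comparisons. The merge step runs in O(n) time where n is the total number of elements.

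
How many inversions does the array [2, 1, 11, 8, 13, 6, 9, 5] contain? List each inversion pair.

Finding inversions in [2, 1, 11, 8, 13, 6, 9, 5]:

(0, 1): arr[0]=2 > arr[1]=1
(2, 3): arr[2]=11 > arr[3]=8
(2, 5): arr[2]=11 > arr[5]=6
(2, 6): arr[2]=11 > arr[6]=9
(2, 7): arr[2]=11 > arr[7]=5
(3, 5): arr[3]=8 > arr[5]=6
(3, 7): arr[3]=8 > arr[7]=5
(4, 5): arr[4]=13 > arr[5]=6
(4, 6): arr[4]=13 > arr[6]=9
(4, 7): arr[4]=13 > arr[7]=5
(5, 7): arr[5]=6 > arr[7]=5
(6, 7): arr[6]=9 > arr[7]=5

Total inversions: 12

The array has 12 inversion(s): (0,1), (2,3), (2,5), (2,6), (2,7), (3,5), (3,7), (4,5), (4,6), (4,7), (5,7), (6,7). Each pair (i,j) satisfies i < j and arr[i] > arr[j].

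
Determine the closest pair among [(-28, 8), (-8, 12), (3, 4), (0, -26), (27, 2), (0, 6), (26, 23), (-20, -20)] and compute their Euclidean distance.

Computing all pairwise distances among 8 points:

d((-28, 8), (-8, 12)) = 20.3961
d((-28, 8), (3, 4)) = 31.257
d((-28, 8), (0, -26)) = 44.0454
d((-28, 8), (27, 2)) = 55.3263
d((-28, 8), (0, 6)) = 28.0713
d((-28, 8), (26, 23)) = 56.0446
d((-28, 8), (-20, -20)) = 29.1204
d((-8, 12), (3, 4)) = 13.6015
d((-8, 12), (0, -26)) = 38.833
d((-8, 12), (27, 2)) = 36.4005
d((-8, 12), (0, 6)) = 10.0
d((-8, 12), (26, 23)) = 35.7351
d((-8, 12), (-20, -20)) = 34.176
d((3, 4), (0, -26)) = 30.1496
d((3, 4), (27, 2)) = 24.0832
d((3, 4), (0, 6)) = 3.6056 <-- minimum
d((3, 4), (26, 23)) = 29.8329
d((3, 4), (-20, -20)) = 33.2415
d((0, -26), (27, 2)) = 38.8973
d((0, -26), (0, 6)) = 32.0
d((0, -26), (26, 23)) = 55.4707
d((0, -26), (-20, -20)) = 20.8806
d((27, 2), (0, 6)) = 27.2947
d((27, 2), (26, 23)) = 21.0238
d((27, 2), (-20, -20)) = 51.8941
d((0, 6), (26, 23)) = 31.0644
d((0, 6), (-20, -20)) = 32.8024
d((26, 23), (-20, -20)) = 62.9682

Closest pair: (3, 4) and (0, 6) with distance 3.6056

The closest pair is (3, 4) and (0, 6) with Euclidean distance 3.6056. For 8 points, brute-force pairwise comparison is shown above. For large n, the divide-and-conquer algorithm (sort by x, recurse on halves, check the dividing strip) achieves O(n log n).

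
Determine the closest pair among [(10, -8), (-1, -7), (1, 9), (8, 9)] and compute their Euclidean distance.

Computing all pairwise distances among 4 points:

d((10, -8), (-1, -7)) = 11.0454
d((10, -8), (1, 9)) = 19.2354
d((10, -8), (8, 9)) = 17.1172
d((-1, -7), (1, 9)) = 16.1245
d((-1, -7), (8, 9)) = 18.3576
d((1, 9), (8, 9)) = 7.0 <-- minimum

Closest pair: (1, 9) and (8, 9) with distance 7.0

The closest pair is (1, 9) and (8, 9) with Euclidean distance 7.0. For 4 points, brute-force pairwise comparison is shown above. For large n, the divide-and-conquer algorithm (sort by x, recurse on halves, check the dividing strip) achieves O(n log n).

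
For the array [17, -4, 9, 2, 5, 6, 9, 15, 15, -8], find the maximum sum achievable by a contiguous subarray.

Using Kadane's algorithm on [17, -4, 9, 2, 5, 6, 9, 15, 15, -8]:

Scanning through the array:
Position 1 (value -4): max_ending_here = 13, max_so_far = 17
Position 2 (value 9): max_ending_here = 22, max_so_far = 22
Position 3 (value 2): max_ending_here = 24, max_so_far = 24
Position 4 (value 5): max_ending_here = 29, max_so_far = 29
Position 5 (value 6): max_ending_here = 35, max_so_far = 35
Position 6 (value 9): max_ending_here = 44, max_so_far = 44
Position 7 (value 15): max_ending_here = 59, max_so_far = 59
Position 8 (value 15): max_ending_here = 74, max_so_far = 74
Position 9 (value -8): max_ending_here = 66, max_so_far = 74

Maximum subarray: [17, -4, 9, 2, 5, 6, 9, 15, 15]
Maximum sum: 74

The maximum subarray is [17, -4, 9, 2, 5, 6, 9, 15, 15] with sum 74. This subarray runs from index 0 to index 8.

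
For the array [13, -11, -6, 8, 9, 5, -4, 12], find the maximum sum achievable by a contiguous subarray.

Using Kadane's algorithm on [13, -11, -6, 8, 9, 5, -4, 12]:

Scanning through the array:
Position 1 (value -11): max_ending_here = 2, max_so_far = 13
Position 2 (value -6): max_ending_here = -4, max_so_far = 13
Position 3 (value 8): max_ending_here = 8, max_so_far = 13
Position 4 (value 9): max_ending_here = 17, max_so_far = 17
Position 5 (value 5): max_ending_here = 22, max_so_far = 22
Position 6 (value -4): max_ending_here = 18, max_so_far = 22
Position 7 (value 12): max_ending_here = 30, max_so_far = 30

Maximum subarray: [8, 9, 5, -4, 12]
Maximum sum: 30

The maximum subarray is [8, 9, 5, -4, 12] with sum 30. This subarray runs from index 3 to index 7.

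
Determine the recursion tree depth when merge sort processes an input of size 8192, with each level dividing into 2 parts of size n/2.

For divide and conquer with division factor 2:

Problem sizes at each level:
Level 0: 8192
Level 1: 4096
Level 2: 2048
Level 3: 1024
Level 4: 512
Level 5: 256
Level 6: 128
Level 7: 64
Level 8: 32
Level 9: 16
Level 10: 8
Level 11: 4
Level 12: 2
Level 13: 1

The root is level 0 and the size-1 base case is level 13 (the tree spans levels 0 through 13, i.e. 14 levels counting the root), so the depth is the number of divisions: log_2(8192) = 13

The recursion tree depth is log_2(8192) = 13. At each level, the problem size is divided by 2, so it takes 13 divisions to reduce to a base case of size 1. The algorithm makes 2 recursive calls at each level.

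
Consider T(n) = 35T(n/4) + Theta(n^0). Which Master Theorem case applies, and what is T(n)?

Master Theorem for T(n) = 35T(n/4) + O(n^0):

a = 35, b = 4, c = 0
log_b(a) = log_4(35) = 2.5646

Case 1: c = 0 < log_4(35) = 2.5646
T(n) = O(n^(log_4 35))

For T(n) = 35T(n/4) + O(n^0): log_4(35) = 2.5646. This is Case 1 of the Master Theorem (c < log_b(a), work dominated by leaves), giving O(n^(log_4 35)).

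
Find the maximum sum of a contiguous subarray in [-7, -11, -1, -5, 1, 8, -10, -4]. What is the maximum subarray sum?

Using Kadane's algorithm on [-7, -11, -1, -5, 1, 8, -10, -4]:

Scanning through the array:
Position 1 (value -11): max_ending_here = -11, max_so_far = -7
Position 2 (value -1): max_ending_here = -1, max_so_far = -1
Position 3 (value -5): max_ending_here = -5, max_so_far = -1
Position 4 (value 1): max_ending_here = 1, max_so_far = 1
Position 5 (value 8): max_ending_here = 9, max_so_far = 9
Position 6 (value -10): max_ending_here = -1, max_so_far = 9
Position 7 (value -4): max_ending_here = -4, max_so_far = 9

Maximum subarray: [1, 8]
Maximum sum: 9

The maximum subarray is [1, 8] with sum 9. This subarray runs from index 4 to index 5.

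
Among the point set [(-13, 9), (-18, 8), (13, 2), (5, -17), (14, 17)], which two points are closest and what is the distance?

Computing all pairwise distances among 5 points:

d((-13, 9), (-18, 8)) = 5.099 <-- minimum
d((-13, 9), (13, 2)) = 26.9258
d((-13, 9), (5, -17)) = 31.6228
d((-13, 9), (14, 17)) = 28.1603
d((-18, 8), (13, 2)) = 31.5753
d((-18, 8), (5, -17)) = 33.9706
d((-18, 8), (14, 17)) = 33.2415
d((13, 2), (5, -17)) = 20.6155
d((13, 2), (14, 17)) = 15.0333
d((5, -17), (14, 17)) = 35.171

Closest pair: (-13, 9) and (-18, 8) with distance 5.099

The closest pair is (-13, 9) and (-18, 8) with Euclidean distance 5.099. For 5 points, brute-force pairwise comparison is shown above. For large n, the divide-and-conquer algorithm (sort by x, recurse on halves, check the dividing strip) achieves O(n log n).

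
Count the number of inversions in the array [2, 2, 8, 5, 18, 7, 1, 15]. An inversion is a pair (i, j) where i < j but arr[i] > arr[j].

Finding inversions in [2, 2, 8, 5, 18, 7, 1, 15]:

(0, 6): arr[0]=2 > arr[6]=1
(1, 6): arr[1]=2 > arr[6]=1
(2, 3): arr[2]=8 > arr[3]=5
(2, 5): arr[2]=8 > arr[5]=7
(2, 6): arr[2]=8 > arr[6]=1
(3, 6): arr[3]=5 > arr[6]=1
(4, 5): arr[4]=18 > arr[5]=7
(4, 6): arr[4]=18 > arr[6]=1
(4, 7): arr[4]=18 > arr[7]=15
(5, 6): arr[5]=7 > arr[6]=1

Total inversions: 10

The array has 10 inversion(s): (0,6), (1,6), (2,3), (2,5), (2,6), (3,6), (4,5), (4,6), (4,7), (5,6). Each pair (i,j) satisfies i < j and arr[i] > arr[j].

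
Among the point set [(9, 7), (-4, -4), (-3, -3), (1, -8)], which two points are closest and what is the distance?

Computing all pairwise distances among 4 points:

d((9, 7), (-4, -4)) = 17.0294
d((9, 7), (-3, -3)) = 15.6205
d((9, 7), (1, -8)) = 17.0
d((-4, -4), (-3, -3)) = 1.4142 <-- minimum
d((-4, -4), (1, -8)) = 6.4031
d((-3, -3), (1, -8)) = 6.4031

Closest pair: (-4, -4) and (-3, -3) with distance 1.4142

The closest pair is (-4, -4) and (-3, -3) with Euclidean distance 1.4142. For 4 points, brute-force pairwise comparison is shown above. For large n, the divide-and-conquer algorithm (sort by x, recurse on halves, check the dividing strip) achieves O(n log n).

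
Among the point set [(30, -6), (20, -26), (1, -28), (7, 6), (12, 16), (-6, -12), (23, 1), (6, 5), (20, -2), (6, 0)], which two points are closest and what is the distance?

Computing all pairwise distances among 10 points:

d((30, -6), (20, -26)) = 22.3607
d((30, -6), (1, -28)) = 36.4005
d((30, -6), (7, 6)) = 25.9422
d((30, -6), (12, 16)) = 28.4253
d((30, -6), (-6, -12)) = 36.4966
d((30, -6), (23, 1)) = 9.8995
d((30, -6), (6, 5)) = 26.4008
d((30, -6), (20, -2)) = 10.7703
d((30, -6), (6, 0)) = 24.7386
d((20, -26), (1, -28)) = 19.105
d((20, -26), (7, 6)) = 34.5398
d((20, -26), (12, 16)) = 42.7551
d((20, -26), (-6, -12)) = 29.5296
d((20, -26), (23, 1)) = 27.1662
d((20, -26), (6, 5)) = 34.0147
d((20, -26), (20, -2)) = 24.0
d((20, -26), (6, 0)) = 29.5296
d((1, -28), (7, 6)) = 34.5254
d((1, -28), (12, 16)) = 45.3542
d((1, -28), (-6, -12)) = 17.4642
d((1, -28), (23, 1)) = 36.4005
d((1, -28), (6, 5)) = 33.3766
d((1, -28), (20, -2)) = 32.2025
d((1, -28), (6, 0)) = 28.4429
d((7, 6), (12, 16)) = 11.1803
d((7, 6), (-6, -12)) = 22.2036
d((7, 6), (23, 1)) = 16.7631
d((7, 6), (6, 5)) = 1.4142 <-- minimum
d((7, 6), (20, -2)) = 15.2643
d((7, 6), (6, 0)) = 6.0828
d((12, 16), (-6, -12)) = 33.2866
d((12, 16), (23, 1)) = 18.6011
d((12, 16), (6, 5)) = 12.53
d((12, 16), (20, -2)) = 19.6977
d((12, 16), (6, 0)) = 17.088
d((-6, -12), (23, 1)) = 31.7805
d((-6, -12), (6, 5)) = 20.8087
d((-6, -12), (20, -2)) = 27.8568
d((-6, -12), (6, 0)) = 16.9706
d((23, 1), (6, 5)) = 17.4642
d((23, 1), (20, -2)) = 4.2426
d((23, 1), (6, 0)) = 17.0294
d((6, 5), (20, -2)) = 15.6525
d((6, 5), (6, 0)) = 5.0
d((20, -2), (6, 0)) = 14.1421

Closest pair: (7, 6) and (6, 5) with distance 1.4142

The closest pair is (7, 6) and (6, 5) with Euclidean distance 1.4142. For 10 points, brute-force pairwise comparison is shown above. For large n, the divide-and-conquer algorithm (sort by x, recurse on halves, check the dividing strip) achieves O(n log n).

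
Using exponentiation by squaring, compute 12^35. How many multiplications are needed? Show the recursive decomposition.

Computing 12^35 by squaring (build up from 12^1; each line after the first costs one multiplication):

12^1 = 12
12^2 = (12^1)^2 = 12^2 = 144
12^4 = (12^2)^2 = 144^2 = 20736
12^8 = (12^4)^2 = 20736^2 = 429981696
12^16 = (12^8)^2 = 429981696^2 = 184884258895036416
12^17 = 12 * 12^16 = 12 * 184884258895036416 = 2218611106740436992
12^34 = (12^17)^2 = 2218611106740436992^2 = 4922235242952026704037113243122008064
12^35 = 12 * 12^34 = 12 * 4922235242952026704037113243122008064 = 59066822915424320448445358917464096768

Result: 59066822915424320448445358917464096768
Multiplications needed: 7 (7 lines after 12^1)

12^35 = 59066822915424320448445358917464096768. Using exponentiation by squaring, this requires 7 multiplications. The key idea: if the exponent is even, square the half-power; if odd, multiply by the base once.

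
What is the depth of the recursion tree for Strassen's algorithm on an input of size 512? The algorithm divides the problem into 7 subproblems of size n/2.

For divide and conquer with division factor 2:

Problem sizes at each level:
Level 0: 512
Level 1: 256
Level 2: 128
Level 3: 64
Level 4: 32
Level 5: 16
Level 6: 8
Level 7: 4
Level 8: 2
Level 9: 1

The root is level 0 and the size-1 base case is level 9 (the tree spans levels 0 through 9, i.e. 10 levels counting the root), so the depth is the number of divisions: log_2(512) = 9

The recursion tree depth is log_2(512) = 9. At each level, the problem size is divided by 2, so it takes 9 divisions to reduce to a base case of size 1. The algorithm makes 7 recursive calls at each level.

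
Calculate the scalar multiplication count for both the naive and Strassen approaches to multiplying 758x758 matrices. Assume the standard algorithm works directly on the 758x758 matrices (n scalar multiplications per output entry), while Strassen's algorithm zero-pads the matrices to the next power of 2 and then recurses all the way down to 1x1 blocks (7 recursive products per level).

Matrix multiplication for 758x758 matrices:

Strassen's algorithm requires power-of-2 dimensions. Pad 758x758 to 1024x1024 (next power of 2).

Standard algorithm: 758^3 = 435519512 multiplications
Strassen's algorithm: 7^(log2(1024)) = 7^10 = 282475249 multiplications
Savings: 435519512 - 282475249 = 153044263 multiplications

Standard: 435519512 multiplications (758^3). Strassen: 282475249 multiplications (7^10, after padding to 1024x1024). Strassen reduces 8 recursive multiplications to 7 at each level.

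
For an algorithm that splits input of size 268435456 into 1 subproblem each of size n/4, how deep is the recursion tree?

For divide and conquer with division factor 4:

Problem sizes at each level:
Level 0: 268435456
Level 1: 67108864
Level 2: 16777216
Level 3: 4194304
Level 4: 1048576
Level 5: 262144
Level 6: 65536
Level 7: 16384
Level 8: 4096
Level 9: 1024
Level 10: 256
Level 11: 64
Level 12: 16
Level 13: 4
Level 14: 1

The root is level 0 and the size-1 base case is level 14 (the tree spans levels 0 through 14, i.e. 15 levels counting the root), so the depth is the number of divisions: log_4(268435456) = 14

The recursion tree depth is log_4(268435456) = 14. At each level, the problem size is divided by 4, so it takes 14 divisions to reduce to a base case of size 1. The algorithm makes 1 recursive call at each level.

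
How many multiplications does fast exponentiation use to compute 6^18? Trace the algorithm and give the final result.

Computing 6^18 by squaring (build up from 6^1; each line after the first costs one multiplication):

6^1 = 6
6^2 = (6^1)^2 = 6^2 = 36
6^4 = (6^2)^2 = 36^2 = 1296
6^8 = (6^4)^2 = 1296^2 = 1679616
6^9 = 6 * 6^8 = 6 * 1679616 = 10077696
6^18 = (6^9)^2 = 10077696^2 = 101559956668416

Result: 101559956668416
Multiplications needed: 5 (5 lines after 6^1)

6^18 = 101559956668416. Using exponentiation by squaring, this requires 5 multiplications. The key idea: if the exponent is even, square the half-power; if odd, multiply by the base once.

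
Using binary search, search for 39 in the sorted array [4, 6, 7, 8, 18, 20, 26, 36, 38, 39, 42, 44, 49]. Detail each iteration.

Binary search for 39 in [4, 6, 7, 8, 18, 20, 26, 36, 38, 39, 42, 44, 49]:

lo=0, hi=12, mid=6, arr[mid]=26 -> 26 < 39, search right half
lo=7, hi=12, mid=9, arr[mid]=39 -> Found target at index 9!

Binary search finds 39 at index 9 after 2 comparisons. The search repeatedly halves the search space by comparing with the middle element.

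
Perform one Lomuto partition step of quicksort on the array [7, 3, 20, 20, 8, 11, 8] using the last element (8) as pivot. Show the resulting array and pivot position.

Lomuto partition with pivot = 8:

Initial array: [7, 3, 20, 20, 8, 11, 8]

arr[0]=7 <= 8: swap with position 0, array becomes [7, 3, 20, 20, 8, 11, 8]
arr[1]=3 <= 8: swap with position 1, array becomes [7, 3, 20, 20, 8, 11, 8]
arr[2]=20 > 8: no swap
arr[3]=20 > 8: no swap
arr[4]=8 <= 8: swap with position 2, array becomes [7, 3, 8, 20, 20, 11, 8]
arr[5]=11 > 8: no swap

Place pivot at position 3: [7, 3, 8, 8, 20, 11, 20]
Pivot position: 3

After partitioning with pivot 8, the array becomes [7, 3, 8, 8, 20, 11, 20]. The pivot is placed at index 3. All elements to the left of the pivot are <= 8, and all elements to the right are > 8.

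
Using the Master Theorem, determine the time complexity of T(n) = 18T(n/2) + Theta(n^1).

Master Theorem for T(n) = 18T(n/2) + O(n^1):

a = 18, b = 2, c = 1
log_b(a) = log_2(18) = 4.1699

Case 1: c = 1 < log_2(18) = 4.1699
T(n) = O(n^(log_2 18))

For T(n) = 18T(n/2) + O(n^1): log_2(18) = 4.1699. This is Case 1 of the Master Theorem (c < log_b(a), work dominated by leaves), giving O(n^(log_2 18)).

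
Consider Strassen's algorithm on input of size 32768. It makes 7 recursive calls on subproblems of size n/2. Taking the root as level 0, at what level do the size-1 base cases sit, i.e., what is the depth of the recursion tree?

For divide and conquer with division factor 2:

Problem sizes at each level:
Level 0: 32768
Level 1: 16384
Level 2: 8192
Level 3: 4096
Level 4: 2048
Level 5: 1024
Level 6: 512
Level 7: 256
Level 8: 128
Level 9: 64
Level 10: 32
Level 11: 16
Level 12: 8
Level 13: 4
Level 14: 2
Level 15: 1

The root is level 0 and the size-1 base case is level 15 (the tree spans levels 0 through 15, i.e. 16 levels counting the root), so the depth is the number of divisions: log_2(32768) = 15

The recursion tree depth is log_2(32768) = 15. At each level, the problem size is divided by 2, so it takes 15 divisions to reduce to a base case of size 1. The algorithm makes 7 recursive calls at each level.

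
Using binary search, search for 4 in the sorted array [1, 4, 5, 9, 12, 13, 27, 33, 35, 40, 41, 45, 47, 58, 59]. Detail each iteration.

Binary search for 4 in [1, 4, 5, 9, 12, 13, 27, 33, 35, 40, 41, 45, 47, 58, 59]:

lo=0, hi=14, mid=7, arr[mid]=33 -> 33 > 4, search left half
lo=0, hi=6, mid=3, arr[mid]=9 -> 9 > 4, search left half
lo=0, hi=2, mid=1, arr[mid]=4 -> Found target at index 1!

Binary search finds 4 at index 1 after 3 comparisons. The search repeatedly halves the search space by comparing with the middle element.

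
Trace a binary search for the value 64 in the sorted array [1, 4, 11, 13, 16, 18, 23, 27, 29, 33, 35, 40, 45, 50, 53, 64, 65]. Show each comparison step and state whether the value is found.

Binary search for 64 in [1, 4, 11, 13, 16, 18, 23, 27, 29, 33, 35, 40, 45, 50, 53, 64, 65]:

lo=0, hi=16, mid=8, arr[mid]=29 -> 29 < 64, search right half
lo=9, hi=16, mid=12, arr[mid]=45 -> 45 < 64, search right half
lo=13, hi=16, mid=14, arr[mid]=53 -> 53 < 64, search right half
lo=15, hi=16, mid=15, arr[mid]=64 -> Found target at index 15!

Binary search finds 64 at index 15 after 4 comparisons. The search repeatedly halves the search space by comparing with the middle element.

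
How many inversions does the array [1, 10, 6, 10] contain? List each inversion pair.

Finding inversions in [1, 10, 6, 10]:

(1, 2): arr[1]=10 > arr[2]=6

Total inversions: 1

The array has 1 inversion(s): (1,2). Each pair (i,j) satisfies i < j and arr[i] > arr[j].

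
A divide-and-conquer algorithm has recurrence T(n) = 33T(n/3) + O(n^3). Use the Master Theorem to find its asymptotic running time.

Master Theorem for T(n) = 33T(n/3) + O(n^3):

a = 33, b = 3, c = 3
log_b(a) = log_3(33) = 3.1827

Case 1: c = 3 < log_3(33) = 3.1827
T(n) = O(n^(log_3 33))

For T(n) = 33T(n/3) + O(n^3): log_3(33) = 3.1827. This is Case 1 of the Master Theorem (c < log_b(a), work dominated by leaves), giving O(n^(log_3 33)).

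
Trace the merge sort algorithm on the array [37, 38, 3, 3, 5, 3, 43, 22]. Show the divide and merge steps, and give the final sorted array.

Merge sort trace:

Split: [37, 38, 3, 3, 5, 3, 43, 22] -> [37, 38, 3, 3] and [5, 3, 43, 22]
  Split: [37, 38, 3, 3] -> [37, 38] and [3, 3]
    Split: [37, 38] -> [37] and [38]
    Merge: [37] + [38] -> [37, 38]
    Split: [3, 3] -> [3] and [3]
    Merge: [3] + [3] -> [3, 3]
  Merge: [37, 38] + [3, 3] -> [3, 3, 37, 38]
  Split: [5, 3, 43, 22] -> [5, 3] and [43, 22]
    Split: [5, 3] -> [5] and [3]
    Merge: [5] + [3] -> [3, 5]
    Split: [43, 22] -> [43] and [22]
    Merge: [43] + [22] -> [22, 43]
  Merge: [3, 5] + [22, 43] -> [3, 5, 22, 43]
Merge: [3, 3, 37, 38] + [3, 5, 22, 43] -> [3, 3, 3, 5, 22, 37, 38, 43]

Final sorted array: [3, 3, 3, 5, 22, 37, 38, 43]

The merge sort proceeds by recursively splitting the array and merging sorted halves.
After all merges, the sorted array is [3, 3, 3, 5, 22, 37, 38, 43].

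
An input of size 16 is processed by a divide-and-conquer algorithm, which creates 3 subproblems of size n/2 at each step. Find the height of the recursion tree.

For divide and conquer with division factor 2:

Problem sizes at each level:
Level 0: 16
Level 1: 8
Level 2: 4
Level 3: 2
Level 4: 1

The root is level 0 and the size-1 base case is level 4 (the tree spans levels 0 through 4, i.e. 5 levels counting the root), so the depth is the number of divisions: log_2(16) = 4

The recursion tree depth is log_2(16) = 4. At each level, the problem size is divided by 2, so it takes 4 divisions to reduce to a base case of size 1. The algorithm makes 3 recursive calls at each level.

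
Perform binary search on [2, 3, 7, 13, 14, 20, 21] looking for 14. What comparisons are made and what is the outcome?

Binary search for 14 in [2, 3, 7, 13, 14, 20, 21]:

lo=0, hi=6, mid=3, arr[mid]=13 -> 13 < 14, search right half
lo=4, hi=6, mid=5, arr[mid]=20 -> 20 > 14, search left half
lo=4, hi=4, mid=4, arr[mid]=14 -> Found target at index 4!

Binary search finds 14 at index 4 after 3 comparisons. The search repeatedly halves the search space by comparing with the middle element.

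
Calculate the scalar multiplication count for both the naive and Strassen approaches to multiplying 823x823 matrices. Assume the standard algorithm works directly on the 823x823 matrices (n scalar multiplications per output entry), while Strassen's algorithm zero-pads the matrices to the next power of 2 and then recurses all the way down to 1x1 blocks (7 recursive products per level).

Matrix multiplication for 823x823 matrices:

Strassen's algorithm requires power-of-2 dimensions. Pad 823x823 to 1024x1024 (next power of 2).

Standard algorithm: 823^3 = 557441767 multiplications
Strassen's algorithm: 7^(log2(1024)) = 7^10 = 282475249 multiplications
Savings: 557441767 - 282475249 = 274966518 multiplications

Standard: 557441767 multiplications (823^3). Strassen: 282475249 multiplications (7^10, after padding to 1024x1024). Strassen reduces 8 recursive multiplications to 7 at each level.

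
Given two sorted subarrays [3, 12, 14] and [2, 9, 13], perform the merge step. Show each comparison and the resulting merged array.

Merging process:

Compare 3 vs 2: take 2 from right. Merged: [2]
Compare 3 vs 9: take 3 from left. Merged: [2, 3]
Compare 12 vs 9: take 9 from right. Merged: [2, 3, 9]
Compare 12 vs 13: take 12 from left. Merged: [2, 3, 9, 12]
Compare 14 vs 13: take 13 from right. Merged: [2, 3, 9, 12, 13]
Append remaining from left: [14]. Merged: [2, 3, 9, 12, 13, 14]

Final merged array: [2, 3, 9, 12, 13, 14]
Total comparisons: 5

The merged array is [2, 3, 9, 12, 13, 14], requiring 5 comparisons. The merge step runs in O(n) time where n is the total number of elements.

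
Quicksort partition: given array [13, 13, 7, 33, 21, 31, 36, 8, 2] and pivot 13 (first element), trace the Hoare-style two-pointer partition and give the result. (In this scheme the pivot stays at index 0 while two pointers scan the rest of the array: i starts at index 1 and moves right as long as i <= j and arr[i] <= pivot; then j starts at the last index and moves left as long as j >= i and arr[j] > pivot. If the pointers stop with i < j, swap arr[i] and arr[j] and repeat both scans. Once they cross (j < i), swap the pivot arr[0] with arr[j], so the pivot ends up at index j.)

Hoare-style two-pointer partition with pivot = 13:

Initial array: [13, 13, 7, 33, 21, 31, 36, 8, 2]

Pointers start at i = 1, j = 8.
i stops at index 3 (arr[3]=33 > 13), j stops at index 8 (arr[8]=2 <= 13): swap arr[3] and arr[8], array becomes [13, 13, 7, 2, 21, 31, 36, 8, 33]
i stops at index 4 (arr[4]=21 > 13), j stops at index 7 (arr[7]=8 <= 13): swap arr[4] and arr[7], array becomes [13, 13, 7, 2, 8, 31, 36, 21, 33]
i ends at 5, j ends at 4: the pointers have crossed (j < i), so scanning stops.

Swap pivot arr[0] with arr[4] to place pivot at position 4: [8, 13, 7, 2, 13, 31, 36, 21, 33]
Pivot position: 4

After partitioning with pivot 13, the array becomes [8, 13, 7, 2, 13, 31, 36, 21, 33]. The pivot is placed at index 4. All elements to the left of the pivot are <= 13, and all elements to the right are > 13.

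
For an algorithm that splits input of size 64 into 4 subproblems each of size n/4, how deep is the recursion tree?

For divide and conquer with division factor 4:

Problem sizes at each level:
Level 0: 64
Level 1: 16
Level 2: 4
Level 3: 1

The root is level 0 and the size-1 base case is level 3 (the tree spans levels 0 through 3, i.e. 4 levels counting the root), so the depth is the number of divisions: log_4(64) = 3

The recursion tree depth is log_4(64) = 3. At each level, the problem size is divided by 4, so it takes 3 divisions to reduce to a base case of size 1. The algorithm makes 4 recursive calls at each level.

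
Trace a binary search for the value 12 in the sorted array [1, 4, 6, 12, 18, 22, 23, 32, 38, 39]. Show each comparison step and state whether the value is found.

Binary search for 12 in [1, 4, 6, 12, 18, 22, 23, 32, 38, 39]:

lo=0, hi=9, mid=4, arr[mid]=18 -> 18 > 12, search left half
lo=0, hi=3, mid=1, arr[mid]=4 -> 4 < 12, search right half
lo=2, hi=3, mid=2, arr[mid]=6 -> 6 < 12, search right half
lo=3, hi=3, mid=3, arr[mid]=12 -> Found target at index 3!

Binary search finds 12 at index 3 after 4 comparisons. The search repeatedly halves the search space by comparing with the middle element.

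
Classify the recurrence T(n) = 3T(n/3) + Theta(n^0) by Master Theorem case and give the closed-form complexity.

Master Theorem for T(n) = 3T(n/3) + O(n^0):

a = 3, b = 3, c = 0
log_b(a) = log_3(3) = 1.0000

Case 1: c = 0 < log_3(3) = 1.0000
T(n) = O(n^(log_3 3)) = O(n)

For T(n) = 3T(n/3) + O(n^0): log_3(3) = 1.0000. This is Case 1 of the Master Theorem (c < log_b(a), work dominated by leaves), giving O(n).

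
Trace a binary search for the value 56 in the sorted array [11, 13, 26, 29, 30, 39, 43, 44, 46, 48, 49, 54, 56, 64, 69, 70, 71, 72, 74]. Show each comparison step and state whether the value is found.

Binary search for 56 in [11, 13, 26, 29, 30, 39, 43, 44, 46, 48, 49, 54, 56, 64, 69, 70, 71, 72, 74]:

lo=0, hi=18, mid=9, arr[mid]=48 -> 48 < 56, search right half
lo=10, hi=18, mid=14, arr[mid]=69 -> 69 > 56, search left half
lo=10, hi=13, mid=11, arr[mid]=54 -> 54 < 56, search right half
lo=12, hi=13, mid=12, arr[mid]=56 -> Found target at index 12!

Binary search finds 56 at index 12 after 4 comparisons. The search repeatedly halves the search space by comparing with the middle element.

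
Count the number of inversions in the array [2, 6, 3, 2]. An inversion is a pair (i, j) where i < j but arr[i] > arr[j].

Finding inversions in [2, 6, 3, 2]:

(1, 2): arr[1]=6 > arr[2]=3
(1, 3): arr[1]=6 > arr[3]=2
(2, 3): arr[2]=3 > arr[3]=2

Total inversions: 3

The array has 3 inversion(s): (1,2), (1,3), (2,3). Each pair (i,j) satisfies i < j and arr[i] > arr[j].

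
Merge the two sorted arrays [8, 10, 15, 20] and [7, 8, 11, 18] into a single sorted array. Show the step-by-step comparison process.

Merging process:

Compare 8 vs 7: take 7 from right. Merged: [7]
Compare 8 vs 8: take 8 from left. Merged: [7, 8]
Compare 10 vs 8: take 8 from right. Merged: [7, 8, 8]
Compare 10 vs 11: take 10 from left. Merged: [7, 8, 8, 10]
Compare 15 vs 11: take 11 from right. Merged: [7, 8, 8, 10, 11]
Compare 15 vs 18: take 15 from left. Merged: [7, 8, 8, 10, 11, 15]
Compare 20 vs 18: take 18 from right. Merged: [7, 8, 8, 10, 11, 15, 18]
Append remaining from left: [20]. Merged: [7, 8, 8, 10, 11, 15, 18, 20]

Final merged array: [7, 8, 8, 10, 11, 15, 18, 20]
Total comparisons: 7

The merged array is [7, 8, 8, 10, 11, 15, 18, 20], requiring 7 comparisons. The merge step runs in O(n) time where n is the total number of elements.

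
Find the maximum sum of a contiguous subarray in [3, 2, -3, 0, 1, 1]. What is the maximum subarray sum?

Using Kadane's algorithm on [3, 2, -3, 0, 1, 1]:

Scanning through the array:
Position 1 (value 2): max_ending_here = 5, max_so_far = 5
Position 2 (value -3): max_ending_here = 2, max_so_far = 5
Position 3 (value 0): max_ending_here = 2, max_so_far = 5
Position 4 (value 1): max_ending_here = 3, max_so_far = 5
Position 5 (value 1): max_ending_here = 4, max_so_far = 5

Maximum subarray: [3, 2]
Maximum sum: 5

The maximum subarray is [3, 2] with sum 5. This subarray runs from index 0 to index 1.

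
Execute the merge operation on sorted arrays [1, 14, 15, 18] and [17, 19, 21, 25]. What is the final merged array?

Merging process:

Compare 1 vs 17: take 1 from left. Merged: [1]
Compare 14 vs 17: take 14 from left. Merged: [1, 14]
Compare 15 vs 17: take 15 from left. Merged: [1, 14, 15]
Compare 18 vs 17: take 17 from right. Merged: [1, 14, 15, 17]
Compare 18 vs 19: take 18 from left. Merged: [1, 14, 15, 17, 18]
Append remaining from right: [19, 21, 25]. Merged: [1, 14, 15, 17, 18, 19, 21, 25]

Final merged array: [1, 14, 15, 17, 18, 19, 21, 25]
Total comparisons: 5

The merged array is [1, 14, 15, 17, 18, 19, 21, 25], requiring 5 comparisons. The merge step runs in O(n) time where n is the total number of elements.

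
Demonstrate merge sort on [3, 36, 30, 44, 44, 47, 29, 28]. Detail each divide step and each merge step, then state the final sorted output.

Merge sort trace:

Split: [3, 36, 30, 44, 44, 47, 29, 28] -> [3, 36, 30, 44] and [44, 47, 29, 28]
  Split: [3, 36, 30, 44] -> [3, 36] and [30, 44]
    Split: [3, 36] -> [3] and [36]
    Merge: [3] + [36] -> [3, 36]
    Split: [30, 44] -> [30] and [44]
    Merge: [30] + [44] -> [30, 44]
  Merge: [3, 36] + [30, 44] -> [3, 30, 36, 44]
  Split: [44, 47, 29, 28] -> [44, 47] and [29, 28]
    Split: [44, 47] -> [44] and [47]
    Merge: [44] + [47] -> [44, 47]
    Split: [29, 28] -> [29] and [28]
    Merge: [29] + [28] -> [28, 29]
  Merge: [44, 47] + [28, 29] -> [28, 29, 44, 47]
Merge: [3, 30, 36, 44] + [28, 29, 44, 47] -> [3, 28, 29, 30, 36, 44, 44, 47]

Final sorted array: [3, 28, 29, 30, 36, 44, 44, 47]

The merge sort proceeds by recursively splitting the array and merging sorted halves.
After all merges, the sorted array is [3, 28, 29, 30, 36, 44, 44, 47].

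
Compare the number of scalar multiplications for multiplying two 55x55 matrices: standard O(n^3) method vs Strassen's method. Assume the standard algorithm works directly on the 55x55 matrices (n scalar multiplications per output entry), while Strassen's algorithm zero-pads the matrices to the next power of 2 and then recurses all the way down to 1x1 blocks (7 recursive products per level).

Matrix multiplication for 55x55 matrices:

Strassen's algorithm requires power-of-2 dimensions. Pad 55x55 to 64x64 (next power of 2).

Standard algorithm: 55^3 = 166375 multiplications
Strassen's algorithm: 7^(log2(64)) = 7^6 = 117649 multiplications
Savings: 166375 - 117649 = 48726 multiplications

Standard: 166375 multiplications (55^3). Strassen: 117649 multiplications (7^6, after padding to 64x64). Strassen reduces 8 recursive multiplications to 7 at each level.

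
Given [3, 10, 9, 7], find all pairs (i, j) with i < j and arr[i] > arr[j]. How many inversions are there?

Finding inversions in [3, 10, 9, 7]:

(1, 2): arr[1]=10 > arr[2]=9
(1, 3): arr[1]=10 > arr[3]=7
(2, 3): arr[2]=9 > arr[3]=7

Total inversions: 3

The array has 3 inversion(s): (1,2), (1,3), (2,3). Each pair (i,j) satisfies i < j and arr[i] > arr[j].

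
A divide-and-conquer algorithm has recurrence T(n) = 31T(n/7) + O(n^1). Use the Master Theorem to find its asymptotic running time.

Master Theorem for T(n) = 31T(n/7) + O(n^1):

a = 31, b = 7, c = 1
log_b(a) = log_7(31) = 1.7647

Case 1: c = 1 < log_7(31) = 1.7647
T(n) = O(n^(log_7 31))

For T(n) = 31T(n/7) + O(n^1): log_7(31) = 1.7647. This is Case 1 of the Master Theorem (c < log_b(a), work dominated by leaves), giving O(n^(log_7 31)).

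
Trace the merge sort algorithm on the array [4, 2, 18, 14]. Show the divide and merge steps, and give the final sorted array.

Merge sort trace:

Split: [4, 2, 18, 14] -> [4, 2] and [18, 14]
  Split: [4, 2] -> [4] and [2]
  Merge: [4] + [2] -> [2, 4]
  Split: [18, 14] -> [18] and [14]
  Merge: [18] + [14] -> [14, 18]
Merge: [2, 4] + [14, 18] -> [2, 4, 14, 18]

Final sorted array: [2, 4, 14, 18]

The merge sort proceeds by recursively splitting the array and merging sorted halves.
After all merges, the sorted array is [2, 4, 14, 18].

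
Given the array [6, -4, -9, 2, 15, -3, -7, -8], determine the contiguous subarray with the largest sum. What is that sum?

Using Kadane's algorithm on [6, -4, -9, 2, 15, -3, -7, -8]:

Scanning through the array:
Position 1 (value -4): max_ending_here = 2, max_so_far = 6
Position 2 (value -9): max_ending_here = -7, max_so_far = 6
Position 3 (value 2): max_ending_here = 2, max_so_far = 6
Position 4 (value 15): max_ending_here = 17, max_so_far = 17
Position 5 (value -3): max_ending_here = 14, max_so_far = 17
Position 6 (value -7): max_ending_here = 7, max_so_far = 17
Position 7 (value -8): max_ending_here = -1, max_so_far = 17

Maximum subarray: [2, 15]
Maximum sum: 17

The maximum subarray is [2, 15] with sum 17. This subarray runs from index 3 to index 4.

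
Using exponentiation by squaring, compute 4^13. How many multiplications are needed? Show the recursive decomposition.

Computing 4^13 by squaring (build up from 4^1; each line after the first costs one multiplication):

4^1 = 4
4^2 = (4^1)^2 = 4^2 = 16
4^3 = 4 * 4^2 = 4 * 16 = 64
4^6 = (4^3)^2 = 64^2 = 4096
4^12 = (4^6)^2 = 4096^2 = 16777216
4^13 = 4 * 4^12 = 4 * 16777216 = 67108864

Result: 67108864
Multiplications needed: 5 (5 lines after 4^1)

4^13 = 67108864. Using exponentiation by squaring, this requires 5 multiplications. The key idea: if the exponent is even, square the half-power; if odd, multiply by the base once.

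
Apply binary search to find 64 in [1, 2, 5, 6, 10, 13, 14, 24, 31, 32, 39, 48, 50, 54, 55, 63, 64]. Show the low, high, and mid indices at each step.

Binary search for 64 in [1, 2, 5, 6, 10, 13, 14, 24, 31, 32, 39, 48, 50, 54, 55, 63, 64]:

lo=0, hi=16, mid=8, arr[mid]=31 -> 31 < 64, search right half
lo=9, hi=16, mid=12, arr[mid]=50 -> 50 < 64, search right half
lo=13, hi=16, mid=14, arr[mid]=55 -> 55 < 64, search right half
lo=15, hi=16, mid=15, arr[mid]=63 -> 63 < 64, search right half
lo=16, hi=16, mid=16, arr[mid]=64 -> Found target at index 16!

Binary search finds 64 at index 16 after 5 comparisons. The search repeatedly halves the search space by comparing with the middle element.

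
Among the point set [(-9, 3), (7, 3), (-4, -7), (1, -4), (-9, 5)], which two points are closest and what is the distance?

Computing all pairwise distances among 5 points:

d((-9, 3), (7, 3)) = 16.0
d((-9, 3), (-4, -7)) = 11.1803
d((-9, 3), (1, -4)) = 12.2066
d((-9, 3), (-9, 5)) = 2.0 <-- minimum
d((7, 3), (-4, -7)) = 14.8661
d((7, 3), (1, -4)) = 9.2195
d((7, 3), (-9, 5)) = 16.1245
d((-4, -7), (1, -4)) = 5.831
d((-4, -7), (-9, 5)) = 13.0
d((1, -4), (-9, 5)) = 13.4536

Closest pair: (-9, 3) and (-9, 5) with distance 2.0

The closest pair is (-9, 3) and (-9, 5) with Euclidean distance 2.0. For 5 points, brute-force pairwise comparison is shown above. For large n, the divide-and-conquer algorithm (sort by x, recurse on halves, check the dividing strip) achieves O(n log n).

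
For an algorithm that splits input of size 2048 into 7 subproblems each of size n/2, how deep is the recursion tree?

For divide and conquer with division factor 2:

Problem sizes at each level:
Level 0: 2048
Level 1: 1024
Level 2: 512
Level 3: 256
Level 4: 128
Level 5: 64
Level 6: 32
Level 7: 16
Level 8: 8
Level 9: 4
Level 10: 2
Level 11: 1

The root is level 0 and the size-1 base case is level 11 (the tree spans levels 0 through 11, i.e. 12 levels counting the root), so the depth is the number of divisions: log_2(2048) = 11

The recursion tree depth is log_2(2048) = 11. At each level, the problem size is divided by 2, so it takes 11 divisions to reduce to a base case of size 1. The algorithm makes 7 recursive calls at each level.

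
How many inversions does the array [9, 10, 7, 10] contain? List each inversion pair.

Finding inversions in [9, 10, 7, 10]:

(0, 2): arr[0]=9 > arr[2]=7
(1, 2): arr[1]=10 > arr[2]=7

Total inversions: 2

The array has 2 inversion(s): (0,2), (1,2). Each pair (i,j) satisfies i < j and arr[i] > arr[j].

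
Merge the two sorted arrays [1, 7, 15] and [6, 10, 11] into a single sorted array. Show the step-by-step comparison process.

Merging process:

Compare 1 vs 6: take 1 from left. Merged: [1]
Compare 7 vs 6: take 6 from right. Merged: [1, 6]
Compare 7 vs 10: take 7 from left. Merged: [1, 6, 7]
Compare 15 vs 10: take 10 from right. Merged: [1, 6, 7, 10]
Compare 15 vs 11: take 11 from right. Merged: [1, 6, 7, 10, 11]
Append remaining from left: [15]. Merged: [1, 6, 7, 10, 11, 15]

Final merged array: [1, 6, 7, 10, 11, 15]
Total comparisons: 5

The merged array is [1, 6, 7, 10, 11, 15], requiring 5 comparisons. The merge step runs in O(n) time where n is the total number of elements.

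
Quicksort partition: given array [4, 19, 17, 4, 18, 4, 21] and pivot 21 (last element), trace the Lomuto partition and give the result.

Lomuto partition with pivot = 21:

Initial array: [4, 19, 17, 4, 18, 4, 21]

arr[0]=4 <= 21: swap with position 0, array becomes [4, 19, 17, 4, 18, 4, 21]
arr[1]=19 <= 21: swap with position 1, array becomes [4, 19, 17, 4, 18, 4, 21]
arr[2]=17 <= 21: swap with position 2, array becomes [4, 19, 17, 4, 18, 4, 21]
arr[3]=4 <= 21: swap with position 3, array becomes [4, 19, 17, 4, 18, 4, 21]
arr[4]=18 <= 21: swap with position 4, array becomes [4, 19, 17, 4, 18, 4, 21]
arr[5]=4 <= 21: swap with position 5, array becomes [4, 19, 17, 4, 18, 4, 21]

Place pivot at position 6: [4, 19, 17, 4, 18, 4, 21]
Pivot position: 6

After partitioning with pivot 21, the array becomes [4, 19, 17, 4, 18, 4, 21]. The pivot is placed at index 6. All elements to the left of the pivot are <= 21, and all elements to the right are > 21.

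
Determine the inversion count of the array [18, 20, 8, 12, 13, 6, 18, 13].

Finding inversions in [18, 20, 8, 12, 13, 6, 18, 13]:

(0, 2): arr[0]=18 > arr[2]=8
(0, 3): arr[0]=18 > arr[3]=12
(0, 4): arr[0]=18 > arr[4]=13
(0, 5): arr[0]=18 > arr[5]=6
(0, 7): arr[0]=18 > arr[7]=13
(1, 2): arr[1]=20 > arr[2]=8
(1, 3): arr[1]=20 > arr[3]=12
(1, 4): arr[1]=20 > arr[4]=13
(1, 5): arr[1]=20 > arr[5]=6
(1, 6): arr[1]=20 > arr[6]=18
(1, 7): arr[1]=20 > arr[7]=13
(2, 5): arr[2]=8 > arr[5]=6
(3, 5): arr[3]=12 > arr[5]=6
(4, 5): arr[4]=13 > arr[5]=6
(6, 7): arr[6]=18 > arr[7]=13

Total inversions: 15

The array has 15 inversion(s): (0,2), (0,3), (0,4), (0,5), (0,7), (1,2), (1,3), (1,4), (1,5), (1,6), (1,7), (2,5), (3,5), (4,5), (6,7). Each pair (i,j) satisfies i < j and arr[i] > arr[j].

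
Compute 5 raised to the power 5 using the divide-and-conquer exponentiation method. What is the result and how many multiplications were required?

Computing 5^5 by squaring (build up from 5^1; each line after the first costs one multiplication):

5^1 = 5
5^2 = (5^1)^2 = 5^2 = 25
5^4 = (5^2)^2 = 25^2 = 625
5^5 = 5 * 5^4 = 5 * 625 = 3125

Result: 3125
Multiplications needed: 3 (3 lines after 5^1)

5^5 = 3125. Using exponentiation by squaring, this requires 3 multiplications. The key idea: if the exponent is even, square the half-power; if odd, multiply by the base once.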